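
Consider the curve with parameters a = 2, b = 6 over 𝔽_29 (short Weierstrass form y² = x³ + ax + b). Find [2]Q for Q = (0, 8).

tangent at (0, 8): λ = (3·0² + 2)/(2·8) ≡ 2/16. 16⁻¹ ≡ 20 (mod 29) since 16·20 = 320 ≡ 1, so λ ≡ 2·20 ≡ 11.
  x = λ² - 0 - 0 = 121 - 0 ≡ 5; y = λ·(0 - 5) - 8 ≡ 24. → (5, 24)

(5, 24)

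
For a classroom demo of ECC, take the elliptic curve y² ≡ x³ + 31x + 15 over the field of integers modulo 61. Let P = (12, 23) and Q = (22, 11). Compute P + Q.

(12, 23) + (22, 11). λ = (11 - 23)/(22 - 12) ≡ 49/10 mod 61. 10⁻¹ ≡ 55 (mod 61), so λ ≡ 11.
  x = λ² - 12 - 22 = 121 - 34 ≡ 26; y = λ·(12 - 26) - 23 ≡ 6. → (26, 6)

(26, 6)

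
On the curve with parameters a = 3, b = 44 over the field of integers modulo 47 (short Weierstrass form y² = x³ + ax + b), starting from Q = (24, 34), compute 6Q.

(37, 1)

Double-and-add on 6 = (110)₂. Start with Q = (24, 34) for the leading 1-bit.
double: tangent at (24, 34): λ = (3·24² + 3)/(2·34) ≡ 39/21. 21⁻¹ ≡ 9 (mod 47), so λ ≡ 39·9 ≡ 22.
  x = λ² - 24 - 24 = 484 - 48 ≡ 13; y = λ·(24 - 13) - 34 ≡ 20. → (13, 20)
add Q: (13, 20) + (24, 34). λ = (34 - 20)/(24 - 13) ≡ 14/11 mod 47. 11⁻¹ ≡ 30 (mod 47), so λ ≡ 44.
  x = λ² - 13 - 24 = 1936 - 37 ≡ 19; y = λ·(13 - 19) - 20 ≡ 45. → (19, 45)
double: tangent at (19, 45): λ = (3·19² + 3)/(2·45) ≡ 5/43. 43⁻¹ ≡ 35 (mod 47), so λ ≡ 5·35 ≡ 34.
  x = λ² - 19 - 19 = 1156 - 38 ≡ 37; y = λ·(19 - 37) - 45 ≡ 1. → (37, 1)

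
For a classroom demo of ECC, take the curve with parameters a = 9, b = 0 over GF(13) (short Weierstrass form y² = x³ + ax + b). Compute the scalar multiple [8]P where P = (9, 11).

(12, 4)

Repeated addition: build up to 8P.
2P: tangent at (9, 11): λ = (3·9² + 9)/(2·11) ≡ 5/9. 9⁻¹ ≡ 3 (mod 13), so λ ≡ 5·3 ≡ 2.
  x = λ² - 9 - 9 = 4 - 18 ≡ 12; y = λ·(9 - 12) - 11 ≡ 9. → (12, 9)
3P: (12, 9) + (9, 11). λ = (11 - 9)/(9 - 12) ≡ 2/10 mod 13. 10⁻¹ ≡ 4 (mod 13), so λ ≡ 8.
  x = λ² - 12 - 9 = 64 - 21 ≡ 4; y = λ·(12 - 4) - 9 ≡ 3. → (4, 3)
4P: (4, 3) + (9, 11). λ = (11 - 3)/(9 - 4) ≡ 8/5 mod 13. 5⁻¹ ≡ 8 (mod 13), so λ ≡ 12.
  x = λ² - 4 - 9 = 144 - 13 ≡ 1; y = λ·(4 - 1) - 3 ≡ 7. → (1, 7)
5P: (1, 7) + (9, 11). λ = (11 - 7)/(9 - 1) ≡ 4/8 mod 13. 8⁻¹ ≡ 5 (mod 13) since 8·5 = 40 ≡ 1, so λ ≡ 7.
  x = λ² - 1 - 9 = 49 - 10 ≡ 0; y = λ·(1 - 0) - 7 ≡ 0. → (0, 0)
6P: (0, 0) + (9, 11). λ = (11 - 0)/(9 - 0) ≡ 11/9 mod 13. 9⁻¹ ≡ 3 (mod 13) since 9·3 = 27 ≡ 1, so λ ≡ 7.
  x = λ² - 0 - 9 = 49 - 9 ≡ 1; y = λ·(0 - 1) - 0 ≡ 6. → (1, 6)
7P: (1, 6) + (9, 11). λ = (11 - 6)/(9 - 1) ≡ 5/8 mod 13. 8⁻¹ ≡ 5 (mod 13) since 8·5 = 40 ≡ 1, so λ ≡ 12.
  x = λ² - 1 - 9 = 144 - 10 ≡ 4; y = λ·(1 - 4) - 6 ≡ 10. → (4, 10)
8P: (4, 10) + (9, 11). λ = (11 - 10)/(9 - 4) ≡ 1/5 mod 13. 5⁻¹ ≡ 8 (mod 13) since 5·8 = 40 ≡ 1, so λ ≡ 8.
  x = λ² - 4 - 9 = 64 - 13 ≡ 12; y = λ·(4 - 12) - 10 ≡ 4. → (12, 4)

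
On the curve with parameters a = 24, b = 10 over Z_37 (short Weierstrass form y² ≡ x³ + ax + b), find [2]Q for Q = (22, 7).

tangent at (22, 7): λ = (3·22² + 24)/(2·7) ≡ 33/14. 14⁻¹ ≡ 8 (mod 37) since 14·8 = 112 ≡ 1, so λ ≡ 33·8 ≡ 5.
  x = λ² - 22 - 22 = 25 - 44 ≡ 18; y = λ·(22 - 18) - 7 ≡ 13. → (18, 13)

(18, 13)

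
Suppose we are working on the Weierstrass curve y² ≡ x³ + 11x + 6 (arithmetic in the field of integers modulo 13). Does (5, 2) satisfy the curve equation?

y² = 2² ≡ 4; x³ + 11x + 6 = 186 ≡ 4 (mod 13). 4 = 4.

yes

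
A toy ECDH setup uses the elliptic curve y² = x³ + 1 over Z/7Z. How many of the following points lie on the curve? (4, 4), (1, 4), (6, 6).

(4, 4): 4² ≡ 2, rhs ≡ 2 → on.
(1, 4): 4² ≡ 2, rhs ≡ 2 → on.
(6, 6): 6² ≡ 1, rhs ≡ 0 → off.

2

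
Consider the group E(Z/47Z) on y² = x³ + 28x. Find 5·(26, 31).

(38, 37)

Write G = (26, 31).
Repeated addition: build up to 5G.
2G: tangent at (26, 31): λ = (3·26² + 28)/(2·31) ≡ 35/15. 15⁻¹ ≡ 22 (mod 47) since 15·22 = 330 ≡ 1, so λ ≡ 35·22 ≡ 18.
  x = λ² - 26 - 26 = 324 - 52 ≡ 37; y = λ·(26 - 37) - 31 ≡ 6. → (37, 6)
3G: (37, 6) + (26, 31). λ = (31 - 6)/(26 - 37) ≡ 25/36 mod 47. 36⁻¹ ≡ 17 (mod 47), so λ ≡ 2.
  x = λ² - 37 - 26 = 4 - 63 ≡ 35; y = λ·(37 - 35) - 6 ≡ 45. → (35, 45)
4G: (35, 45) + (26, 31). λ = (31 - 45)/(26 - 35) ≡ 33/38 mod 47. 38⁻¹ ≡ 26 (mod 47), so λ ≡ 12.
  x = λ² - 35 - 26 = 144 - 61 ≡ 36; y = λ·(35 - 36) - 45 ≡ 37. → (36, 37)
5G: (36, 37) + (26, 31). λ = (31 - 37)/(26 - 36) ≡ 41/37 mod 47. 37⁻¹ ≡ 14 (mod 47), so λ ≡ 10.
  x = λ² - 36 - 26 = 100 - 62 ≡ 38; y = λ·(36 - 38) - 37 ≡ 37. → (38, 37)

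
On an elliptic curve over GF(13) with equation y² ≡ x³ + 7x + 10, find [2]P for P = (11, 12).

(0, 7)

tangent at (11, 12): λ = (3·11² + 7)/(2·12) ≡ 6/11. 11⁻¹ ≡ 6 (mod 13), so λ ≡ 6·6 ≡ 10.
  x = λ² - 11 - 11 = 100 - 22 ≡ 0; y = λ·(11 - 0) - 12 ≡ 7. → (0, 7)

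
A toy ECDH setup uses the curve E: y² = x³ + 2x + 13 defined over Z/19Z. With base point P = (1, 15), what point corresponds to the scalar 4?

Double-and-add on 4 = (100)₂. Start with P = (1, 15) for the leading 1-bit.
double: tangent at (1, 15): λ = (3·1² + 2)/(2·15) ≡ 5/11. 11⁻¹ ≡ 7 (mod 19) since 11·7 = 77 ≡ 1, so λ ≡ 5·7 ≡ 16.
  x = λ² - 1 - 1 = 256 - 2 ≡ 7; y = λ·(1 - 7) - 15 ≡ 3. → (7, 3)
double: tangent at (7, 3): λ = (3·7² + 2)/(2·3) ≡ 16/6. 6⁻¹ ≡ 16 (mod 19) since 6·16 = 96 ≡ 1, so λ ≡ 16·16 ≡ 9.
  x = λ² - 7 - 7 = 81 - 14 ≡ 10; y = λ·(7 - 10) - 3 ≡ 8. → (10, 8)

(10, 8)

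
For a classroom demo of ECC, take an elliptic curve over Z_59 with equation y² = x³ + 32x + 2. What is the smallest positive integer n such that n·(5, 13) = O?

2P: tangent at (5, 13): λ = (3·5² + 32)/(2·13) ≡ 48/26. 26⁻¹ ≡ 25 (mod 59), so λ ≡ 48·25 ≡ 20.
  x = λ² - 5 - 5 = 400 - 10 ≡ 36; y = λ·(5 - 36) - 13 ≡ 16. → (36, 16)
3P: (36, 16) + (5, 13). λ = (13 - 16)/(5 - 36) ≡ 56/28 mod 59. 28⁻¹ ≡ 19 (mod 59), so λ ≡ 2.
  x = λ² - 36 - 5 = 4 - 41 ≡ 22; y = λ·(36 - 22) - 16 ≡ 12. → (22, 12)
4P: (22, 12) + (5, 13). λ = (13 - 12)/(5 - 22) ≡ 1/42 mod 59. 42⁻¹ ≡ 52 (mod 59), so λ ≡ 52.
  x = λ² - 22 - 5 = 2704 - 27 ≡ 22; y = λ·(22 - 22) - 12 ≡ 47. → (22, 47)
5P: (22, 47) + (5, 13). λ = (13 - 47)/(5 - 22) ≡ 25/42 mod 59. 42⁻¹ ≡ 52 (mod 59) since 42·52 = 2184 ≡ 1, so λ ≡ 2.
  x = λ² - 22 - 5 = 4 - 27 ≡ 36; y = λ·(22 - 36) - 47 ≡ 43. → (36, 43)
6P: (36, 43) + (5, 13). λ = (13 - 43)/(5 - 36) ≡ 29/28 mod 59. 28⁻¹ ≡ 19 (mod 59) since 28·19 = 532 ≡ 1, so λ ≡ 20.
  x = λ² - 36 - 5 = 400 - 41 ≡ 5; y = λ·(36 - 5) - 43 ≡ 46. → (5, 46)
7P: (5, 46) + (5, 13): same x and y₁ ≡ -y₂, so the sum is O.
7P = O, so the order is 7.

7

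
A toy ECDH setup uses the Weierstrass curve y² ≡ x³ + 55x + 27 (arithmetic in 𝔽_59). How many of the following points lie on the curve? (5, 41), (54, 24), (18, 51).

(5, 41): 41² ≡ 29, rhs ≡ 14 → off.
(54, 24): 24² ≡ 45, rhs ≡ 40 → off.
(18, 51): 51² ≡ 5, rhs ≡ 5 → on.

1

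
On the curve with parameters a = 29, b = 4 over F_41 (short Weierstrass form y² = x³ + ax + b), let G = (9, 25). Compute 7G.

(24, 16)

Double-and-add on 7 = (111)₂. Start with G = (9, 25) for the leading 1-bit.
double: tangent at (9, 25): λ = (3·9² + 29)/(2·25) ≡ 26/9. 9⁻¹ ≡ 32 (mod 41), so λ ≡ 26·32 ≡ 12.
  x = λ² - 9 - 9 = 144 - 18 ≡ 3; y = λ·(9 - 3) - 25 ≡ 6. → (3, 6)
add G: (3, 6) + (9, 25). λ = (25 - 6)/(9 - 3) ≡ 19/6 mod 41. 6⁻¹ ≡ 7 (mod 41), so λ ≡ 10.
  x = λ² - 3 - 9 = 100 - 12 ≡ 6; y = λ·(3 - 6) - 6 ≡ 5. → (6, 5)
double: tangent at (6, 5): λ = (3·6² + 29)/(2·5) ≡ 14/10. 10⁻¹ ≡ 37 (mod 41), so λ ≡ 14·37 ≡ 26.
  x = λ² - 6 - 6 = 676 - 12 ≡ 8; y = λ·(6 - 8) - 5 ≡ 25. → (8, 25)
add G: (8, 25) + (9, 25). λ = (25 - 25)/(9 - 8) ≡ 0/1 mod 41. 1⁻¹ ≡ 1 (mod 41) since 1·1 = 1 ≡ 1, so λ ≡ 0.
  x = λ² - 8 - 9 = 0 - 17 ≡ 24; y = λ·(8 - 24) - 25 ≡ 16. → (24, 16)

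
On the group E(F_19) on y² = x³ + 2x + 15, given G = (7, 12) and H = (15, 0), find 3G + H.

(10, 3)

First 3G:
Repeated addition: build up to 3G.
2G: tangent at (7, 12): λ = (3·7² + 2)/(2·12) ≡ 16/5. 5⁻¹ ≡ 4 (mod 19), so λ ≡ 16·4 ≡ 7.
  x = λ² - 7 - 7 = 49 - 14 ≡ 16; y = λ·(7 - 16) - 12 ≡ 1. → (16, 1)
3G: (16, 1) + (7, 12). λ = (12 - 1)/(7 - 16) ≡ 11/10 mod 19. 10⁻¹ ≡ 2 (mod 19), so λ ≡ 3.
  x = λ² - 16 - 7 = 9 - 23 ≡ 5; y = λ·(16 - 5) - 1 ≡ 13. → (5, 13)
3G = (5, 13).
Finally 3G + H:
(5, 13) + (15, 0). λ = (0 - 13)/(15 - 5) ≡ 6/10 mod 19. 10⁻¹ ≡ 2 (mod 19), so λ ≡ 12.
  x = λ² - 5 - 15 = 144 - 20 ≡ 10; y = λ·(5 - 10) - 13 ≡ 3. → (10, 3)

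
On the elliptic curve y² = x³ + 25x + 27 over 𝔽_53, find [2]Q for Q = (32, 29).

(25, 35)

tangent at (32, 29): λ = (3·32² + 25)/(2·29) ≡ 23/5. 5⁻¹ ≡ 32 (mod 53), so λ ≡ 23·32 ≡ 47.
  x = λ² - 32 - 32 = 2209 - 64 ≡ 25; y = λ·(32 - 25) - 29 ≡ 35. → (25, 35)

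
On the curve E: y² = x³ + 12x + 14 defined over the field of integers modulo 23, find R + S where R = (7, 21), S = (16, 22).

(7, 21) + (16, 22). λ = (22 - 21)/(16 - 7) ≡ 1/9 mod 23. 9⁻¹ ≡ 18 (mod 23) since 9·18 = 162 ≡ 1, so λ ≡ 18.
  x = λ² - 7 - 16 = 324 - 23 ≡ 2; y = λ·(7 - 2) - 21 ≡ 0. → (2, 0)

(2, 0)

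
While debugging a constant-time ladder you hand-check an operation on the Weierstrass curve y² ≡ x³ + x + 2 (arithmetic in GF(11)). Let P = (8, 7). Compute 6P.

Repeated addition: build up to 6P.
2P: tangent at (8, 7): λ = (3·8² + 1)/(2·7) ≡ 6/3. 3⁻¹ ≡ 4 (mod 11), so λ ≡ 6·4 ≡ 2.
  x = λ² - 8 - 8 = 4 - 16 ≡ 10; y = λ·(8 - 10) - 7 ≡ 0. → (10, 0)
3P: (10, 0) + (8, 7). λ = (7 - 0)/(8 - 10) ≡ 7/9 mod 11. 9⁻¹ ≡ 5 (mod 11), so λ ≡ 2.
  x = λ² - 10 - 8 = 4 - 18 ≡ 8; y = λ·(10 - 8) - 0 ≡ 4. → (8, 4)
4P: (8, 4) + (8, 7): same x and y₁ ≡ -y₂, so the sum is O.
5P: O + (8, 7) = (8, 7) (identity).
6P: tangent at (8, 7): λ = (3·8² + 1)/(2·7) ≡ 6/3. 3⁻¹ ≡ 4 (mod 11) since 3·4 = 12 ≡ 1, so λ ≡ 6·4 ≡ 2.
  x = λ² - 8 - 8 = 4 - 16 ≡ 10; y = λ·(8 - 10) - 7 ≡ 0. → (10, 0)

(10, 0)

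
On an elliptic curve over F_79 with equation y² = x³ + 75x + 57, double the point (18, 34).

(45, 51)

tangent at (18, 34): λ = (3·18² + 75)/(2·34) ≡ 20/68. 68⁻¹ ≡ 43 (mod 79), so λ ≡ 20·43 ≡ 70.
  x = λ² - 18 - 18 = 4900 - 36 ≡ 45; y = λ·(18 - 45) - 34 ≡ 51. → (45, 51)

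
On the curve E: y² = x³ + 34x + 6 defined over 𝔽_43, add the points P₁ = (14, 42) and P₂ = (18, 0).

(14, 42) + (18, 0). λ = (0 - 42)/(18 - 14) ≡ 1/4 mod 43. 4⁻¹ ≡ 11 (mod 43), so λ ≡ 11.
  x = λ² - 14 - 18 = 121 - 32 ≡ 3; y = λ·(14 - 3) - 42 ≡ 36. → (3, 36)

(3, 36)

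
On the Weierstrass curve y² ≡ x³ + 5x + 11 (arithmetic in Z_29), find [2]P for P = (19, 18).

tangent at (19, 18): λ = (3·19² + 5)/(2·18) ≡ 15/7. 7⁻¹ ≡ 25 (mod 29) since 7·25 = 175 ≡ 1, so λ ≡ 15·25 ≡ 27.
  x = λ² - 19 - 19 = 729 - 38 ≡ 24; y = λ·(19 - 24) - 18 ≡ 21. → (24, 21)

(24, 21)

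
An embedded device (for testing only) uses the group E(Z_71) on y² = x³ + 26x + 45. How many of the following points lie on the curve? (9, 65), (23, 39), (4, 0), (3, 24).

(9, 65): 65² ≡ 36, rhs ≡ 14 → off.
(23, 39): 39² ≡ 30, rhs ≡ 30 → on.
(4, 0): 0² ≡ 0, rhs ≡ 0 → on.
(3, 24): 24² ≡ 8, rhs ≡ 8 → on.

3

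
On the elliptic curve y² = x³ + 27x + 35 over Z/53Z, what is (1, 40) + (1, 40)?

(47, 9)

tangent at (1, 40): λ = (3·1² + 27)/(2·40) ≡ 30/27. 27⁻¹ ≡ 2 (mod 53), so λ ≡ 30·2 ≡ 7.
  x = λ² - 1 - 1 = 49 - 2 ≡ 47; y = λ·(1 - 47) - 40 ≡ 9. → (47, 9)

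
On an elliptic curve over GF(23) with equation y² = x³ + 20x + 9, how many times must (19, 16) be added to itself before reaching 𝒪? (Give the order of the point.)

2P: tangent at (19, 16): λ = (3·19² + 20)/(2·16) ≡ 22/9. 9⁻¹ ≡ 18 (mod 23) since 9·18 = 162 ≡ 1, so λ ≡ 22·18 ≡ 5.
  x = λ² - 19 - 19 = 25 - 38 ≡ 10; y = λ·(19 - 10) - 16 ≡ 6. → (10, 6)
3P: (10, 6) + (19, 16). λ = (16 - 6)/(19 - 10) ≡ 10/9 mod 23. 9⁻¹ ≡ 18 (mod 23) since 9·18 = 162 ≡ 1, so λ ≡ 19.
  x = λ² - 10 - 19 = 361 - 29 ≡ 10; y = λ·(10 - 10) - 6 ≡ 17. → (10, 17)
4P: (10, 17) + (19, 16). λ = (16 - 17)/(19 - 10) ≡ 22/9 mod 23. 9⁻¹ ≡ 18 (mod 23), so λ ≡ 5.
  x = λ² - 10 - 19 = 25 - 29 ≡ 19; y = λ·(10 - 19) - 17 ≡ 7. → (19, 7)
5P: (19, 7) + (19, 16): same x and y₁ ≡ -y₂, so the sum is 𝒪.
5P = 𝒪, so the order is 5.

5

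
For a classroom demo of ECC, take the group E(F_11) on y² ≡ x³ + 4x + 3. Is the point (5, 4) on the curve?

y² = 4² ≡ 5; x³ + 4x + 3 = 148 ≡ 5 (mod 11). 5 = 5.

yes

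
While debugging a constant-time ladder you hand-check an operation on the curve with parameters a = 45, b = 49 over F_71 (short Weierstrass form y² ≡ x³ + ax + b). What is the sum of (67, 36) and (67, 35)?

O

The two points share x = 67 and their y-coordinates satisfy 36 + 35 ≡ 0 (mod 71), so they are inverses. Their sum is ∞.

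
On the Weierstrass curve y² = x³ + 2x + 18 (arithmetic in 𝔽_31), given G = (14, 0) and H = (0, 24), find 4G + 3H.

First 4G:
Double-and-add on 4 = (100)₂. Start with G = (14, 0) for the leading 1-bit.
double: (14, 0) + (14, 0): same x and y₁ ≡ -y₂, so the sum is O.
double: O + O = O (identity).
4G = O.
Next 3H:
Repeated addition: build up to 3H.
2H: tangent at (0, 24): λ = (3·0² + 2)/(2·24) ≡ 2/17. 17⁻¹ ≡ 11 (mod 31), so λ ≡ 2·11 ≡ 22.
  x = λ² - 0 - 0 = 484 - 0 ≡ 19; y = λ·(0 - 19) - 24 ≡ 23. → (19, 23)
3H: (19, 23) + (0, 24). λ = (24 - 23)/(0 - 19) ≡ 1/12 mod 31. 12⁻¹ ≡ 13 (mod 31) since 12·13 = 156 ≡ 1, so λ ≡ 13.
  x = λ² - 19 - 0 = 169 - 19 ≡ 26; y = λ·(19 - 26) - 23 ≡ 10. → (26, 10)
3H = (26, 10).
Finally 4G + 3H:
O + (26, 10) = (26, 10) (identity).

(26, 10)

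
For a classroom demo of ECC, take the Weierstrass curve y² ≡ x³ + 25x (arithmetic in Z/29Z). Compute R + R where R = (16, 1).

(22, 27)

tangent at (16, 1): λ = (3·16² + 25)/(2·1) ≡ 10/2. 2⁻¹ ≡ 15 (mod 29), so λ ≡ 10·15 ≡ 5.
  x = λ² - 16 - 16 = 25 - 32 ≡ 22; y = λ·(16 - 22) - 1 ≡ 27. → (22, 27)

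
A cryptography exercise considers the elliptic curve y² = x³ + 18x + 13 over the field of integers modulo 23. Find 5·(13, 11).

(13, 12)

Write P = (13, 11).
Repeated addition: build up to 5P.
2P: tangent at (13, 11): λ = (3·13² + 18)/(2·11) ≡ 19/22. 22⁻¹ ≡ 22 (mod 23), so λ ≡ 19·22 ≡ 4.
  x = λ² - 13 - 13 = 16 - 26 ≡ 13; y = λ·(13 - 13) - 11 ≡ 12. → (13, 12)
3P: (13, 12) + (13, 11): same x and y₁ ≡ -y₂, so the sum is ∞.
4P: ∞ + (13, 11) = (13, 11) (identity).
5P: tangent at (13, 11): λ = (3·13² + 18)/(2·11) ≡ 19/22. 22⁻¹ ≡ 22 (mod 23) since 22·22 = 484 ≡ 1, so λ ≡ 19·22 ≡ 4.
  x = λ² - 13 - 13 = 16 - 26 ≡ 13; y = λ·(13 - 13) - 11 ≡ 12. → (13, 12)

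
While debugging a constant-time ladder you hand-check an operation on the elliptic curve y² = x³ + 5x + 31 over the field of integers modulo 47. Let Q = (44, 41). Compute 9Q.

Repeated addition: build up to 9Q.
2Q: tangent at (44, 41): λ = (3·44² + 5)/(2·41) ≡ 32/35. 35⁻¹ ≡ 43 (mod 47) since 35·43 = 1505 ≡ 1, so λ ≡ 32·43 ≡ 13.
  x = λ² - 44 - 44 = 169 - 88 ≡ 34; y = λ·(44 - 34) - 41 ≡ 42. → (34, 42)
3Q: (34, 42) + (44, 41). λ = (41 - 42)/(44 - 34) ≡ 46/10 mod 47. 10⁻¹ ≡ 33 (mod 47) since 10·33 = 330 ≡ 1, so λ ≡ 14.
  x = λ² - 34 - 44 = 196 - 78 ≡ 24; y = λ·(34 - 24) - 42 ≡ 4. → (24, 4)
4Q: (24, 4) + (44, 41). λ = (41 - 4)/(44 - 24) ≡ 37/20 mod 47. 20⁻¹ ≡ 40 (mod 47), so λ ≡ 23.
  x = λ² - 24 - 44 = 529 - 68 ≡ 38; y = λ·(24 - 38) - 4 ≡ 3. → (38, 3)
5Q: (38, 3) + (44, 41). λ = (41 - 3)/(44 - 38) ≡ 38/6 mod 47. 6⁻¹ ≡ 8 (mod 47) since 6·8 = 48 ≡ 1, so λ ≡ 22.
  x = λ² - 38 - 44 = 484 - 82 ≡ 26; y = λ·(38 - 26) - 3 ≡ 26. → (26, 26)
6Q: (26, 26) + (44, 41). λ = (41 - 26)/(44 - 26) ≡ 15/18 mod 47. 18⁻¹ ≡ 34 (mod 47), so λ ≡ 40.
  x = λ² - 26 - 44 = 1600 - 70 ≡ 26; y = λ·(26 - 26) - 26 ≡ 21. → (26, 21)
7Q: (26, 21) + (44, 41). λ = (41 - 21)/(44 - 26) ≡ 20/18 mod 47. 18⁻¹ ≡ 34 (mod 47), so λ ≡ 22.
  x = λ² - 26 - 44 = 484 - 70 ≡ 38; y = λ·(26 - 38) - 21 ≡ 44. → (38, 44)
8Q: (38, 44) + (44, 41). λ = (41 - 44)/(44 - 38) ≡ 44/6 mod 47. 6⁻¹ ≡ 8 (mod 47), so λ ≡ 23.
  x = λ² - 38 - 44 = 529 - 82 ≡ 24; y = λ·(38 - 24) - 44 ≡ 43. → (24, 43)
9Q: (24, 43) + (44, 41). λ = (41 - 43)/(44 - 24) ≡ 45/20 mod 47. 20⁻¹ ≡ 40 (mod 47), so λ ≡ 14.
  x = λ² - 24 - 44 = 196 - 68 ≡ 34; y = λ·(24 - 34) - 43 ≡ 5. → (34, 5)

(34, 5)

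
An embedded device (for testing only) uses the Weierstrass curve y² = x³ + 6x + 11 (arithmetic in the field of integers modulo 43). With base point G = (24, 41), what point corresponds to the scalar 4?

(17, 34)

Repeated addition: build up to 4G.
2G: tangent at (24, 41): λ = (3·24² + 6)/(2·41) ≡ 14/39. 39⁻¹ ≡ 32 (mod 43), so λ ≡ 14·32 ≡ 18.
  x = λ² - 24 - 24 = 324 - 48 ≡ 18; y = λ·(24 - 18) - 41 ≡ 24. → (18, 24)
3G: (18, 24) + (24, 41). λ = (41 - 24)/(24 - 18) ≡ 17/6 mod 43. 6⁻¹ ≡ 36 (mod 43), so λ ≡ 10.
  x = λ² - 18 - 24 = 100 - 42 ≡ 15; y = λ·(18 - 15) - 24 ≡ 6. → (15, 6)
4G: (15, 6) + (24, 41). λ = (41 - 6)/(24 - 15) ≡ 35/9 mod 43. 9⁻¹ ≡ 24 (mod 43), so λ ≡ 23.
  x = λ² - 15 - 24 = 529 - 39 ≡ 17; y = λ·(15 - 17) - 6 ≡ 34. → (17, 34)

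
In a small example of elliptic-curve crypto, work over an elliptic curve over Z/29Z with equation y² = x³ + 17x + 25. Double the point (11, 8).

(11, 21)

tangent at (11, 8): λ = (3·11² + 17)/(2·8) ≡ 3/16. 16⁻¹ ≡ 20 (mod 29), so λ ≡ 3·20 ≡ 2.
  x = λ² - 11 - 11 = 4 - 22 ≡ 11; y = λ·(11 - 11) - 8 ≡ 21. → (11, 21)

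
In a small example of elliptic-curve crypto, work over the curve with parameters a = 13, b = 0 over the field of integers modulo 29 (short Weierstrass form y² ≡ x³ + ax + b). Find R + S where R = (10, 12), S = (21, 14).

(10, 12) + (21, 14). λ = (14 - 12)/(21 - 10) ≡ 2/11 mod 29. 11⁻¹ ≡ 8 (mod 29), so λ ≡ 16.
  x = λ² - 10 - 21 = 256 - 31 ≡ 22; y = λ·(10 - 22) - 12 ≡ 28. → (22, 28)

(22, 28)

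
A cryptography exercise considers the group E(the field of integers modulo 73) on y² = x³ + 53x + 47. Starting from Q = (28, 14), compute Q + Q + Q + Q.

(31, 50)

Double-and-add on 4 = (100)₂. Start with Q = (28, 14) for the leading 1-bit.
double: tangent at (28, 14): λ = (3·28² + 53)/(2·14) ≡ 69/28. 28⁻¹ ≡ 60 (mod 73), so λ ≡ 69·60 ≡ 52.
  x = λ² - 28 - 28 = 2704 - 56 ≡ 20; y = λ·(28 - 20) - 14 ≡ 37. → (20, 37)
double: tangent at (20, 37): λ = (3·20² + 53)/(2·37) ≡ 12/1. 1⁻¹ ≡ 1 (mod 73) since 1·1 = 1 ≡ 1, so λ ≡ 12·1 ≡ 12.
  x = λ² - 20 - 20 = 144 - 40 ≡ 31; y = λ·(20 - 31) - 37 ≡ 50. → (31, 50)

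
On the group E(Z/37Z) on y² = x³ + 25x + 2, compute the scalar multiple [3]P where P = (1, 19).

(22, 10)

Repeated addition: build up to 3P.
2P: tangent at (1, 19): λ = (3·1² + 25)/(2·19) ≡ 28/1. 1⁻¹ ≡ 1 (mod 37) since 1·1 = 1 ≡ 1, so λ ≡ 28·1 ≡ 28.
  x = λ² - 1 - 1 = 784 - 2 ≡ 5; y = λ·(1 - 5) - 19 ≡ 17. → (5, 17)
3P: (5, 17) + (1, 19). λ = (19 - 17)/(1 - 5) ≡ 2/33 mod 37. 33⁻¹ ≡ 9 (mod 37), so λ ≡ 18.
  x = λ² - 5 - 1 = 324 - 6 ≡ 22; y = λ·(5 - 22) - 17 ≡ 10. → (22, 10)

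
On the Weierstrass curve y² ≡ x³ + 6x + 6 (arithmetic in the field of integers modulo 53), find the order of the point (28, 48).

10

2P: tangent at (28, 48): λ = (3·28² + 6)/(2·48) ≡ 26/43. 43⁻¹ ≡ 37 (mod 53), so λ ≡ 26·37 ≡ 8.
  x = λ² - 28 - 28 = 64 - 56 ≡ 8; y = λ·(28 - 8) - 48 ≡ 6. → (8, 6)
3P: (8, 6) + (28, 48). λ = (48 - 6)/(28 - 8) ≡ 42/20 mod 53. 20⁻¹ ≡ 8 (mod 53) since 20·8 = 160 ≡ 1, so λ ≡ 18.
  x = λ² - 8 - 28 = 324 - 36 ≡ 23; y = λ·(8 - 23) - 6 ≡ 42. → (23, 42)
4P: (23, 42) + (28, 48). λ = (48 - 42)/(28 - 23) ≡ 6/5 mod 53. 5⁻¹ ≡ 32 (mod 53), so λ ≡ 33.
  x = λ² - 23 - 28 = 1089 - 51 ≡ 31; y = λ·(23 - 31) - 42 ≡ 12. → (31, 12)
5P: (31, 12) + (28, 48). λ = (48 - 12)/(28 - 31) ≡ 36/50 mod 53. 50⁻¹ ≡ 35 (mod 53), so λ ≡ 41.
  x = λ² - 31 - 28 = 1681 - 59 ≡ 32; y = λ·(31 - 32) - 12 ≡ 0. → (32, 0)
6P: (32, 0) + (28, 48). λ = (48 - 0)/(28 - 32) ≡ 48/49 mod 53. 49⁻¹ ≡ 13 (mod 53), so λ ≡ 41.
  x = λ² - 32 - 28 = 1681 - 60 ≡ 31; y = λ·(32 - 31) - 0 ≡ 41. → (31, 41)
7P: (31, 41) + (28, 48). λ = (48 - 41)/(28 - 31) ≡ 7/50 mod 53. 50⁻¹ ≡ 35 (mod 53) since 50·35 = 1750 ≡ 1, so λ ≡ 33.
  x = λ² - 31 - 28 = 1089 - 59 ≡ 23; y = λ·(31 - 23) - 41 ≡ 11. → (23, 11)
8P: (23, 11) + (28, 48). λ = (48 - 11)/(28 - 23) ≡ 37/5 mod 53. 5⁻¹ ≡ 32 (mod 53), so λ ≡ 18.
  x = λ² - 23 - 28 = 324 - 51 ≡ 8; y = λ·(23 - 8) - 11 ≡ 47. → (8, 47)
9P: (8, 47) + (28, 48). λ = (48 - 47)/(28 - 8) ≡ 1/20 mod 53. 20⁻¹ ≡ 8 (mod 53), so λ ≡ 8.
  x = λ² - 8 - 28 = 64 - 36 ≡ 28; y = λ·(8 - 28) - 47 ≡ 5. → (28, 5)
10P: (28, 5) + (28, 48): same x and y₁ ≡ -y₂, so the sum is O.
10P = O, so the order is 10.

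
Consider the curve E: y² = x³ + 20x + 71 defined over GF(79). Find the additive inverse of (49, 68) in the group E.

(49, 11)

-(49, 68) = (49, -68 mod 79) = (49, 11).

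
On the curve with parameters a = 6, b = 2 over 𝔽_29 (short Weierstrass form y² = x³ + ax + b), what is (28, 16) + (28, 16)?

(11, 6)

tangent at (28, 16): λ = (3·28² + 6)/(2·16) ≡ 9/3. 3⁻¹ ≡ 10 (mod 29) since 3·10 = 30 ≡ 1, so λ ≡ 9·10 ≡ 3.
  x = λ² - 28 - 28 = 9 - 56 ≡ 11; y = λ·(28 - 11) - 16 ≡ 6. → (11, 6)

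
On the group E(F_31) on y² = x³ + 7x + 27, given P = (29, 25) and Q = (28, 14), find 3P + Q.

First 3P:
Repeated addition: build up to 3P.
2P: tangent at (29, 25): λ = (3·29² + 7)/(2·25) ≡ 19/19. 19⁻¹ ≡ 18 (mod 31), so λ ≡ 19·18 ≡ 1.
  x = λ² - 29 - 29 = 1 - 58 ≡ 5; y = λ·(29 - 5) - 25 ≡ 30. → (5, 30)
3P: (5, 30) + (29, 25). λ = (25 - 30)/(29 - 5) ≡ 26/24 mod 31. 24⁻¹ ≡ 22 (mod 31), so λ ≡ 14.
  x = λ² - 5 - 29 = 196 - 34 ≡ 7; y = λ·(5 - 7) - 30 ≡ 4. → (7, 4)
3P = (7, 4).
Finally 3P + Q:
(7, 4) + (28, 14). λ = (14 - 4)/(28 - 7) ≡ 10/21 mod 31. 21⁻¹ ≡ 3 (mod 31) since 21·3 = 63 ≡ 1, so λ ≡ 30.
  x = λ² - 7 - 28 = 900 - 35 ≡ 28; y = λ·(7 - 28) - 4 ≡ 17. → (28, 17)

(28, 17)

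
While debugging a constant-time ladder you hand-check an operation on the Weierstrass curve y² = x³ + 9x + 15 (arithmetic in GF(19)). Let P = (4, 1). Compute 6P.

(4, 18)

Repeated addition: build up to 6P.
2P: tangent at (4, 1): λ = (3·4² + 9)/(2·1) ≡ 0/2. 2⁻¹ ≡ 10 (mod 19), so λ ≡ 0·10 ≡ 0.
  x = λ² - 4 - 4 = 0 - 8 ≡ 11; y = λ·(4 - 11) - 1 ≡ 18. → (11, 18)
3P: (11, 18) + (4, 1). λ = (1 - 18)/(4 - 11) ≡ 2/12 mod 19. 12⁻¹ ≡ 8 (mod 19), so λ ≡ 16.
  x = λ² - 11 - 4 = 256 - 15 ≡ 13; y = λ·(11 - 13) - 18 ≡ 7. → (13, 7)
4P: (13, 7) + (4, 1). λ = (1 - 7)/(4 - 13) ≡ 13/10 mod 19. 10⁻¹ ≡ 2 (mod 19), so λ ≡ 7.
  x = λ² - 13 - 4 = 49 - 17 ≡ 13; y = λ·(13 - 13) - 7 ≡ 12. → (13, 12)
5P: (13, 12) + (4, 1). λ = (1 - 12)/(4 - 13) ≡ 8/10 mod 19. 10⁻¹ ≡ 2 (mod 19), so λ ≡ 16.
  x = λ² - 13 - 4 = 256 - 17 ≡ 11; y = λ·(13 - 11) - 12 ≡ 1. → (11, 1)
6P: (11, 1) + (4, 1). λ = (1 - 1)/(4 - 11) ≡ 0/12 mod 19. 12⁻¹ ≡ 8 (mod 19) since 12·8 = 96 ≡ 1, so λ ≡ 0.
  x = λ² - 11 - 4 = 0 - 15 ≡ 4; y = λ·(11 - 4) - 1 ≡ 18. → (4, 18)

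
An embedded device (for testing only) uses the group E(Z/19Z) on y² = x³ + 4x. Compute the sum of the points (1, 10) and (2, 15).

(1, 10) + (2, 15). λ = (15 - 10)/(2 - 1) ≡ 5/1 mod 19. 1⁻¹ ≡ 1 (mod 19), so λ ≡ 5.
  x = λ² - 1 - 2 = 25 - 3 ≡ 3; y = λ·(1 - 3) - 10 ≡ 18. → (3, 18)

(3, 18)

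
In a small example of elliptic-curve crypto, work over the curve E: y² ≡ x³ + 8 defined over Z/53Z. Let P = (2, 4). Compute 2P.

tangent at (2, 4): λ = (3·2² + 0)/(2·4) ≡ 12/8. 8⁻¹ ≡ 20 (mod 53), so λ ≡ 12·20 ≡ 28.
  x = λ² - 2 - 2 = 784 - 4 ≡ 38; y = λ·(2 - 38) - 4 ≡ 48. → (38, 48)

(38, 48)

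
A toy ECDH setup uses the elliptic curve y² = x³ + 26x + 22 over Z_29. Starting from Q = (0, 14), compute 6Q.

Repeated addition: build up to 6Q.
2Q: tangent at (0, 14): λ = (3·0² + 26)/(2·14) ≡ 26/28. 28⁻¹ ≡ 28 (mod 29), so λ ≡ 26·28 ≡ 3.
  x = λ² - 0 - 0 = 9 - 0 ≡ 9; y = λ·(0 - 9) - 14 ≡ 17. → (9, 17)
3Q: (9, 17) + (0, 14). λ = (14 - 17)/(0 - 9) ≡ 26/20 mod 29. 20⁻¹ ≡ 16 (mod 29), so λ ≡ 10.
  x = λ² - 9 - 0 = 100 - 9 ≡ 4; y = λ·(9 - 4) - 17 ≡ 4. → (4, 4)
4Q: (4, 4) + (0, 14). λ = (14 - 4)/(0 - 4) ≡ 10/25 mod 29. 25⁻¹ ≡ 7 (mod 29), so λ ≡ 12.
  x = λ² - 4 - 0 = 144 - 4 ≡ 24; y = λ·(4 - 24) - 4 ≡ 17. → (24, 17)
5Q: (24, 17) + (0, 14). λ = (14 - 17)/(0 - 24) ≡ 26/5 mod 29. 5⁻¹ ≡ 6 (mod 29), so λ ≡ 11.
  x = λ² - 24 - 0 = 121 - 24 ≡ 10; y = λ·(24 - 10) - 17 ≡ 21. → (10, 21)
6Q: (10, 21) + (0, 14). λ = (14 - 21)/(0 - 10) ≡ 22/19 mod 29. 19⁻¹ ≡ 26 (mod 29) since 19·26 = 494 ≡ 1, so λ ≡ 21.
  x = λ² - 10 - 0 = 441 - 10 ≡ 25; y = λ·(10 - 25) - 21 ≡ 12. → (25, 12)

(25, 12)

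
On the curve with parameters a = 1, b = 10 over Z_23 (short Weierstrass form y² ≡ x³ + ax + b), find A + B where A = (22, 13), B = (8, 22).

(22, 13) + (8, 22). λ = (22 - 13)/(8 - 22) ≡ 9/9 mod 23. 9⁻¹ ≡ 18 (mod 23) since 9·18 = 162 ≡ 1, so λ ≡ 1.
  x = λ² - 22 - 8 = 1 - 30 ≡ 17; y = λ·(22 - 17) - 13 ≡ 15. → (17, 15)

(17, 15)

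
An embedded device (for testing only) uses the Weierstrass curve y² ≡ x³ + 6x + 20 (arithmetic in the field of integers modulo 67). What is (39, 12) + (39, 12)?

tangent at (39, 12): λ = (3·39² + 6)/(2·12) ≡ 13/24. 24⁻¹ ≡ 14 (mod 67), so λ ≡ 13·14 ≡ 48.
  x = λ² - 39 - 39 = 2304 - 78 ≡ 15; y = λ·(39 - 15) - 12 ≡ 1. → (15, 1)

(15, 1)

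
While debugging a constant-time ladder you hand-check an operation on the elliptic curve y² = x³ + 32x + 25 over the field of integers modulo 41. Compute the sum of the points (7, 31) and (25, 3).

(18, 18)

(7, 31) + (25, 3). λ = (3 - 31)/(25 - 7) ≡ 13/18 mod 41. 18⁻¹ ≡ 16 (mod 41) since 18·16 = 288 ≡ 1, so λ ≡ 3.
  x = λ² - 7 - 25 = 9 - 32 ≡ 18; y = λ·(7 - 18) - 31 ≡ 18. → (18, 18)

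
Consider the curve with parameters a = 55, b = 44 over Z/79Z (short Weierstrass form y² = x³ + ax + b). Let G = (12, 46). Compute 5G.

Repeated addition: build up to 5G.
2G: tangent at (12, 46): λ = (3·12² + 55)/(2·46) ≡ 13/13. 13⁻¹ ≡ 73 (mod 79) since 13·73 = 949 ≡ 1, so λ ≡ 13·73 ≡ 1.
  x = λ² - 12 - 12 = 1 - 24 ≡ 56; y = λ·(12 - 56) - 46 ≡ 68. → (56, 68)
3G: (56, 68) + (12, 46). λ = (46 - 68)/(12 - 56) ≡ 57/35 mod 79. 35⁻¹ ≡ 70 (mod 79), so λ ≡ 40.
  x = λ² - 56 - 12 = 1600 - 68 ≡ 31; y = λ·(56 - 31) - 68 ≡ 63. → (31, 63)
4G: (31, 63) + (12, 46). λ = (46 - 63)/(12 - 31) ≡ 62/60 mod 79. 60⁻¹ ≡ 54 (mod 79), so λ ≡ 30.
  x = λ² - 31 - 12 = 900 - 43 ≡ 67; y = λ·(31 - 67) - 63 ≡ 42. → (67, 42)
5G: (67, 42) + (12, 46). λ = (46 - 42)/(12 - 67) ≡ 4/24 mod 79. 24⁻¹ ≡ 56 (mod 79), so λ ≡ 66.
  x = λ² - 67 - 12 = 4356 - 79 ≡ 11; y = λ·(67 - 11) - 42 ≡ 20. → (11, 20)

(11, 20)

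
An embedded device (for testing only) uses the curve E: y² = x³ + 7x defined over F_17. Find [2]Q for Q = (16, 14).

tangent at (16, 14): λ = (3·16² + 7)/(2·14) ≡ 10/11. 11⁻¹ ≡ 14 (mod 17) since 11·14 = 154 ≡ 1, so λ ≡ 10·14 ≡ 4.
  x = λ² - 16 - 16 = 16 - 32 ≡ 1; y = λ·(16 - 1) - 14 ≡ 12. → (1, 12)

(1, 12)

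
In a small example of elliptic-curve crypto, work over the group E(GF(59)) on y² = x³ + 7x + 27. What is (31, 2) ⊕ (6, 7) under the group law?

(48, 25)

(31, 2) + (6, 7). λ = (7 - 2)/(6 - 31) ≡ 5/34 mod 59. 34⁻¹ ≡ 33 (mod 59) since 34·33 = 1122 ≡ 1, so λ ≡ 47.
  x = λ² - 31 - 6 = 2209 - 37 ≡ 48; y = λ·(31 - 48) - 2 ≡ 25. → (48, 25)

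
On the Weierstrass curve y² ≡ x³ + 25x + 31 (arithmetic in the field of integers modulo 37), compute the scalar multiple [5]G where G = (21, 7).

Repeated addition: build up to 5G.
2G: tangent at (21, 7): λ = (3·21² + 25)/(2·7) ≡ 16/14. 14⁻¹ ≡ 8 (mod 37) since 14·8 = 112 ≡ 1, so λ ≡ 16·8 ≡ 17.
  x = λ² - 21 - 21 = 289 - 42 ≡ 25; y = λ·(21 - 25) - 7 ≡ 36. → (25, 36)
3G: (25, 36) + (21, 7). λ = (7 - 36)/(21 - 25) ≡ 8/33 mod 37. 33⁻¹ ≡ 9 (mod 37), so λ ≡ 35.
  x = λ² - 25 - 21 = 1225 - 46 ≡ 32; y = λ·(25 - 32) - 36 ≡ 15. → (32, 15)
4G: (32, 15) + (21, 7). λ = (7 - 15)/(21 - 32) ≡ 29/26 mod 37. 26⁻¹ ≡ 10 (mod 37), so λ ≡ 31.
  x = λ² - 32 - 21 = 961 - 53 ≡ 20; y = λ·(32 - 20) - 15 ≡ 24. → (20, 24)
5G: (20, 24) + (21, 7). λ = (7 - 24)/(21 - 20) ≡ 20/1 mod 37. 1⁻¹ ≡ 1 (mod 37) since 1·1 = 1 ≡ 1, so λ ≡ 20.
  x = λ² - 20 - 21 = 400 - 41 ≡ 26; y = λ·(20 - 26) - 24 ≡ 4. → (26, 4)

(26, 4)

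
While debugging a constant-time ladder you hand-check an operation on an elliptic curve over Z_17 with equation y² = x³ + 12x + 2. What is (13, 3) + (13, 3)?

tangent at (13, 3): λ = (3·13² + 12)/(2·3) ≡ 9/6. 6⁻¹ ≡ 3 (mod 17), so λ ≡ 9·3 ≡ 10.
  x = λ² - 13 - 13 = 100 - 26 ≡ 6; y = λ·(13 - 6) - 3 ≡ 16. → (6, 16)

(6, 16)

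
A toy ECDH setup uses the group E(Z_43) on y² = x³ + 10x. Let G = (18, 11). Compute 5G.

(29, 30)

Double-and-add on 5 = (101)₂. Start with G = (18, 11) for the leading 1-bit.
double: tangent at (18, 11): λ = (3·18² + 10)/(2·11) ≡ 36/22. 22⁻¹ ≡ 2 (mod 43) since 22·2 = 44 ≡ 1, so λ ≡ 36·2 ≡ 29.
  x = λ² - 18 - 18 = 841 - 36 ≡ 31; y = λ·(18 - 31) - 11 ≡ 42. → (31, 42)
double: tangent at (31, 42): λ = (3·31² + 10)/(2·42) ≡ 12/41. 41⁻¹ ≡ 21 (mod 43), so λ ≡ 12·21 ≡ 37.
  x = λ² - 31 - 31 = 1369 - 62 ≡ 17; y = λ·(31 - 17) - 42 ≡ 3. → (17, 3)
add G: (17, 3) + (18, 11). λ = (11 - 3)/(18 - 17) ≡ 8/1 mod 43. 1⁻¹ ≡ 1 (mod 43), so λ ≡ 8.
  x = λ² - 17 - 18 = 64 - 35 ≡ 29; y = λ·(17 - 29) - 3 ≡ 30. → (29, 30)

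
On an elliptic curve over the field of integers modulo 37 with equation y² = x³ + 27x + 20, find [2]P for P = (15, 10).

tangent at (15, 10): λ = (3·15² + 27)/(2·10) ≡ 36/20. 20⁻¹ ≡ 13 (mod 37) since 20·13 = 260 ≡ 1, so λ ≡ 36·13 ≡ 24.
  x = λ² - 15 - 15 = 576 - 30 ≡ 28; y = λ·(15 - 28) - 10 ≡ 11. → (28, 11)

(28, 11)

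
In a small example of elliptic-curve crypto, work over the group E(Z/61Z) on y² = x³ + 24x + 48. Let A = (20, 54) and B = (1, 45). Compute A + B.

(20, 54) + (1, 45). λ = (45 - 54)/(1 - 20) ≡ 52/42 mod 61. 42⁻¹ ≡ 16 (mod 61), so λ ≡ 39.
  x = λ² - 20 - 1 = 1521 - 21 ≡ 36; y = λ·(20 - 36) - 54 ≡ 54. → (36, 54)

(36, 54)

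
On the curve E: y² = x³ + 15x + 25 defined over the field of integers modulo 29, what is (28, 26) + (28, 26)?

(11, 10)

tangent at (28, 26): λ = (3·28² + 15)/(2·26) ≡ 18/23. 23⁻¹ ≡ 24 (mod 29), so λ ≡ 18·24 ≡ 26.
  x = λ² - 28 - 28 = 676 - 56 ≡ 11; y = λ·(28 - 11) - 26 ≡ 10. → (11, 10)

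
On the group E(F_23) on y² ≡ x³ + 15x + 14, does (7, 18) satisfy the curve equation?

yes

y² = 18² ≡ 2; x³ + 15x + 14 = 462 ≡ 2 (mod 23). 2 = 2.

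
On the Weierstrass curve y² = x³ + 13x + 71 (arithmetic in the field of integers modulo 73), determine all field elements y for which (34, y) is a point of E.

18, 55

x³ + 13x + 71 = 39817 ≡ 32 (mod 73).
Square roots of 32 mod 73: 18 and 55 (since 18² = 324 ≡ 32).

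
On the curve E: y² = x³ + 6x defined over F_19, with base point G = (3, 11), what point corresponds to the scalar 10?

Double-and-add on 10 = (1010)₂. Start with G = (3, 11) for the leading 1-bit.
double: tangent at (3, 11): λ = (3·3² + 6)/(2·11) ≡ 14/3. 3⁻¹ ≡ 13 (mod 19), so λ ≡ 14·13 ≡ 11.
  x = λ² - 3 - 3 = 121 - 6 ≡ 1; y = λ·(3 - 1) - 11 ≡ 11. → (1, 11)
double: tangent at (1, 11): λ = (3·1² + 6)/(2·11) ≡ 9/3. 3⁻¹ ≡ 13 (mod 19) since 3·13 = 39 ≡ 1, so λ ≡ 9·13 ≡ 3.
  x = λ² - 1 - 1 = 9 - 2 ≡ 7; y = λ·(1 - 7) - 11 ≡ 9. → (7, 9)
add G: (7, 9) + (3, 11). λ = (11 - 9)/(3 - 7) ≡ 2/15 mod 19. 15⁻¹ ≡ 14 (mod 19) since 15·14 = 210 ≡ 1, so λ ≡ 9.
  x = λ² - 7 - 3 = 81 - 10 ≡ 14; y = λ·(7 - 14) - 9 ≡ 4. → (14, 4)
double: tangent at (14, 4): λ = (3·14² + 6)/(2·4) ≡ 5/8. 8⁻¹ ≡ 12 (mod 19), so λ ≡ 5·12 ≡ 3.
  x = λ² - 14 - 14 = 9 - 28 ≡ 0; y = λ·(14 - 0) - 4 ≡ 0. → (0, 0)

(0, 0)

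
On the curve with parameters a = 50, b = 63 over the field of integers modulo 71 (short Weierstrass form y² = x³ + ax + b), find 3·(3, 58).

Write P = (3, 58).
Repeated addition: build up to 3P.
2P: tangent at (3, 58): λ = (3·3² + 50)/(2·58) ≡ 6/45. 45⁻¹ ≡ 30 (mod 71), so λ ≡ 6·30 ≡ 38.
  x = λ² - 3 - 3 = 1444 - 6 ≡ 18; y = λ·(3 - 18) - 58 ≡ 11. → (18, 11)
3P: (18, 11) + (3, 58). λ = (58 - 11)/(3 - 18) ≡ 47/56 mod 71. 56⁻¹ ≡ 52 (mod 71), so λ ≡ 30.
  x = λ² - 18 - 3 = 900 - 21 ≡ 27; y = λ·(18 - 27) - 11 ≡ 3. → (27, 3)

(27, 3)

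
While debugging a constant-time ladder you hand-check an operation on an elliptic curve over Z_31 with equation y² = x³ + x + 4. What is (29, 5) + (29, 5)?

tangent at (29, 5): λ = (3·29² + 1)/(2·5) ≡ 13/10. 10⁻¹ ≡ 28 (mod 31), so λ ≡ 13·28 ≡ 23.
  x = λ² - 29 - 29 = 529 - 58 ≡ 6; y = λ·(29 - 6) - 5 ≡ 28. → (6, 28)

(6, 28)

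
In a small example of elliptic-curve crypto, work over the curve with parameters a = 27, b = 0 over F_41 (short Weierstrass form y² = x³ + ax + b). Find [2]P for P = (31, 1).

(10, 9)

tangent at (31, 1): λ = (3·31² + 27)/(2·1) ≡ 40/2. 2⁻¹ ≡ 21 (mod 41), so λ ≡ 40·21 ≡ 20.
  x = λ² - 31 - 31 = 400 - 62 ≡ 10; y = λ·(31 - 10) - 1 ≡ 9. → (10, 9)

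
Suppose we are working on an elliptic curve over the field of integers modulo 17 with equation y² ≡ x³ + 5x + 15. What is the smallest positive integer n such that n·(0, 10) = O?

5

2P: tangent at (0, 10): λ = (3·0² + 5)/(2·10) ≡ 5/3. 3⁻¹ ≡ 6 (mod 17) since 3·6 = 18 ≡ 1, so λ ≡ 5·6 ≡ 13.
  x = λ² - 0 - 0 = 169 - 0 ≡ 16; y = λ·(0 - 16) - 10 ≡ 3. → (16, 3)
3P: (16, 3) + (0, 10). λ = (10 - 3)/(0 - 16) ≡ 7/1 mod 17. 1⁻¹ ≡ 1 (mod 17) since 1·1 = 1 ≡ 1, so λ ≡ 7.
  x = λ² - 16 - 0 = 49 - 16 ≡ 16; y = λ·(16 - 16) - 3 ≡ 14. → (16, 14)
4P: (16, 14) + (0, 10). λ = (10 - 14)/(0 - 16) ≡ 13/1 mod 17. 1⁻¹ ≡ 1 (mod 17) since 1·1 = 1 ≡ 1, so λ ≡ 13.
  x = λ² - 16 - 0 = 169 - 16 ≡ 0; y = λ·(16 - 0) - 14 ≡ 7. → (0, 7)
5P: (0, 7) + (0, 10): same x and y₁ ≡ -y₂, so the sum is O.
5P = O, so the order is 5.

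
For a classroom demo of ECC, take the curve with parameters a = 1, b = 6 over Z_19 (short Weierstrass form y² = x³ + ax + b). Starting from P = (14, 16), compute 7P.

Double-and-add on 7 = (111)₂. Start with P = (14, 16) for the leading 1-bit.
double: tangent at (14, 16): λ = (3·14² + 1)/(2·16) ≡ 0/13. 13⁻¹ ≡ 3 (mod 19) since 13·3 = 39 ≡ 1, so λ ≡ 0·3 ≡ 0.
  x = λ² - 14 - 14 = 0 - 28 ≡ 10; y = λ·(14 - 10) - 16 ≡ 3. → (10, 3)
add P: (10, 3) + (14, 16). λ = (16 - 3)/(14 - 10) ≡ 13/4 mod 19. 4⁻¹ ≡ 5 (mod 19) since 4·5 = 20 ≡ 1, so λ ≡ 8.
  x = λ² - 10 - 14 = 64 - 24 ≡ 2; y = λ·(10 - 2) - 3 ≡ 4. → (2, 4)
double: tangent at (2, 4): λ = (3·2² + 1)/(2·4) ≡ 13/8. 8⁻¹ ≡ 12 (mod 19) since 8·12 = 96 ≡ 1, so λ ≡ 13·12 ≡ 4.
  x = λ² - 2 - 2 = 16 - 4 ≡ 12; y = λ·(2 - 12) - 4 ≡ 13. → (12, 13)
add P: (12, 13) + (14, 16). λ = (16 - 13)/(14 - 12) ≡ 3/2 mod 19. 2⁻¹ ≡ 10 (mod 19) since 2·10 = 20 ≡ 1, so λ ≡ 11.
  x = λ² - 12 - 14 = 121 - 26 ≡ 0; y = λ·(12 - 0) - 13 ≡ 5. → (0, 5)

(0, 5)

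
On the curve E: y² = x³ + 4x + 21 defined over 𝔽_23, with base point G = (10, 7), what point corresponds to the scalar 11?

Double-and-add on 11 = (1011)₂. Start with G = (10, 7) for the leading 1-bit.
double: tangent at (10, 7): λ = (3·10² + 4)/(2·7) ≡ 5/14. 14⁻¹ ≡ 5 (mod 23) since 14·5 = 70 ≡ 1, so λ ≡ 5·5 ≡ 2.
  x = λ² - 10 - 10 = 4 - 20 ≡ 7; y = λ·(10 - 7) - 7 ≡ 22. → (7, 22)
double: tangent at (7, 22): λ = (3·7² + 4)/(2·22) ≡ 13/21. 21⁻¹ ≡ 11 (mod 23) since 21·11 = 231 ≡ 1, so λ ≡ 13·11 ≡ 5.
  x = λ² - 7 - 7 = 25 - 14 ≡ 11; y = λ·(7 - 11) - 22 ≡ 4. → (11, 4)
add G: (11, 4) + (10, 7). λ = (7 - 4)/(10 - 11) ≡ 3/22 mod 23. 22⁻¹ ≡ 22 (mod 23), so λ ≡ 20.
  x = λ² - 11 - 10 = 400 - 21 ≡ 11; y = λ·(11 - 11) - 4 ≡ 19. → (11, 19)
double: tangent at (11, 19): λ = (3·11² + 4)/(2·19) ≡ 22/15. 15⁻¹ ≡ 20 (mod 23) since 15·20 = 300 ≡ 1, so λ ≡ 22·20 ≡ 3.
  x = λ² - 11 - 11 = 9 - 22 ≡ 10; y = λ·(11 - 10) - 19 ≡ 7. → (10, 7)
add G: tangent at (10, 7): λ = (3·10² + 4)/(2·7) ≡ 5/14. 14⁻¹ ≡ 5 (mod 23), so λ ≡ 5·5 ≡ 2.
  x = λ² - 10 - 10 = 4 - 20 ≡ 7; y = λ·(10 - 7) - 7 ≡ 22. → (7, 22)

(7, 22)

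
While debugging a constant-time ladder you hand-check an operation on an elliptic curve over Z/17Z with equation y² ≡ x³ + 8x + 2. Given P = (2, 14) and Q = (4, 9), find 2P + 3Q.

O

First 2P:
Repeated addition: build up to 2P.
2P: tangent at (2, 14): λ = (3·2² + 8)/(2·14) ≡ 3/11. 11⁻¹ ≡ 14 (mod 17) since 11·14 = 154 ≡ 1, so λ ≡ 3·14 ≡ 8.
  x = λ² - 2 - 2 = 64 - 4 ≡ 9; y = λ·(2 - 9) - 14 ≡ 15. → (9, 15)
2P = (9, 15).
Next 3Q:
Repeated addition: build up to 3Q.
2Q: tangent at (4, 9): λ = (3·4² + 8)/(2·9) ≡ 5/1. 1⁻¹ ≡ 1 (mod 17), so λ ≡ 5·1 ≡ 5.
  x = λ² - 4 - 4 = 25 - 8 ≡ 0; y = λ·(4 - 0) - 9 ≡ 11. → (0, 11)
3Q: (0, 11) + (4, 9). λ = (9 - 11)/(4 - 0) ≡ 15/4 mod 17. 4⁻¹ ≡ 13 (mod 17) since 4·13 = 52 ≡ 1, so λ ≡ 8.
  x = λ² - 0 - 4 = 64 - 4 ≡ 9; y = λ·(0 - 9) - 11 ≡ 2. → (9, 2)
3Q = (9, 2).
Finally 2P + 3Q:
(9, 15) + (9, 2): same x and y₁ ≡ -y₂, so the sum is O.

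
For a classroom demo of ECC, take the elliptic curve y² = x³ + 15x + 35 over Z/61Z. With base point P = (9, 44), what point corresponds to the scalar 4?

Double-and-add on 4 = (100)₂. Start with P = (9, 44) for the leading 1-bit.
double: tangent at (9, 44): λ = (3·9² + 15)/(2·44) ≡ 14/27. 27⁻¹ ≡ 52 (mod 61) since 27·52 = 1404 ≡ 1, so λ ≡ 14·52 ≡ 57.
  x = λ² - 9 - 9 = 3249 - 18 ≡ 59; y = λ·(9 - 59) - 44 ≡ 34. → (59, 34)
double: tangent at (59, 34): λ = (3·59² + 15)/(2·34) ≡ 27/7. 7⁻¹ ≡ 35 (mod 61), so λ ≡ 27·35 ≡ 30.
  x = λ² - 59 - 59 = 900 - 118 ≡ 50; y = λ·(59 - 50) - 34 ≡ 53. → (50, 53)

(50, 53)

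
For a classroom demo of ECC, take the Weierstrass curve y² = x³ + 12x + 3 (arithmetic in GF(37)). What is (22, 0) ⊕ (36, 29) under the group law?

(5, 22)

(22, 0) + (36, 29). λ = (29 - 0)/(36 - 22) ≡ 29/14 mod 37. 14⁻¹ ≡ 8 (mod 37) since 14·8 = 112 ≡ 1, so λ ≡ 10.
  x = λ² - 22 - 36 = 100 - 58 ≡ 5; y = λ·(22 - 5) - 0 ≡ 22. → (5, 22)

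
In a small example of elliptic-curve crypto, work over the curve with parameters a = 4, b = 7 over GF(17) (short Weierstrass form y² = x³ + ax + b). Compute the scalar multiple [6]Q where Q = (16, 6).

(5, 13)

Repeated addition: build up to 6Q.
2Q: tangent at (16, 6): λ = (3·16² + 4)/(2·6) ≡ 7/12. 12⁻¹ ≡ 10 (mod 17), so λ ≡ 7·10 ≡ 2.
  x = λ² - 16 - 16 = 4 - 32 ≡ 6; y = λ·(16 - 6) - 6 ≡ 14. → (6, 14)
3Q: (6, 14) + (16, 6). λ = (6 - 14)/(16 - 6) ≡ 9/10 mod 17. 10⁻¹ ≡ 12 (mod 17) since 10·12 = 120 ≡ 1, so λ ≡ 6.
  x = λ² - 6 - 16 = 36 - 22 ≡ 14; y = λ·(6 - 14) - 14 ≡ 6. → (14, 6)
4Q: (14, 6) + (16, 6). λ = (6 - 6)/(16 - 14) ≡ 0/2 mod 17. 2⁻¹ ≡ 9 (mod 17), so λ ≡ 0.
  x = λ² - 14 - 16 = 0 - 30 ≡ 4; y = λ·(14 - 4) - 6 ≡ 11. → (4, 11)
5Q: (4, 11) + (16, 6). λ = (6 - 11)/(16 - 4) ≡ 12/12 mod 17. 12⁻¹ ≡ 10 (mod 17), so λ ≡ 1.
  x = λ² - 4 - 16 = 1 - 20 ≡ 15; y = λ·(4 - 15) - 11 ≡ 12. → (15, 12)
6Q: (15, 12) + (16, 6). λ = (6 - 12)/(16 - 15) ≡ 11/1 mod 17. 1⁻¹ ≡ 1 (mod 17), so λ ≡ 11.
  x = λ² - 15 - 16 = 121 - 31 ≡ 5; y = λ·(15 - 5) - 12 ≡ 13. → (5, 13)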